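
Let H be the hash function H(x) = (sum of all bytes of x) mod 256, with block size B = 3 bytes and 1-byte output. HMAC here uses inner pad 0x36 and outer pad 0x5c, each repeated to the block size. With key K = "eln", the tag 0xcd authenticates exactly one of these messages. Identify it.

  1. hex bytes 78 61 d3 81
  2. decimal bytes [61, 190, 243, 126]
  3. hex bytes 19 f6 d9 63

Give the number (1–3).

1

Key "eln" = 65 6c 6e is exactly B = 3 bytes: K' = 65 6c 6e.
K' ⊕ ipad = 53 5a 58; K' ⊕ opad = 39 30 32.
m1: inner = H(53 5a 58 78 61 d3 81) = 32; tag = H(39 30 32 32) = cd ← matches
m2: inner = H(53 5a 58 3d be f3 7e) = 71; tag = H(39 30 32 71) = 0c
m3: inner = H(53 5a 58 19 f6 d9 63) = 50; tag = H(39 30 32 50) = eb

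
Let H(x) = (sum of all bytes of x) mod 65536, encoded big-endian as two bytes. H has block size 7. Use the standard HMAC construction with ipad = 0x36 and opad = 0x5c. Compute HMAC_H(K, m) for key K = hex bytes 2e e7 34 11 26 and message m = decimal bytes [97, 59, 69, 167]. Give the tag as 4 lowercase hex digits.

032d

Key hex bytes 2e e7 34 11 26 is 5 bytes ≤ B = 7; zero-pad to 7 bytes: K' = 2e e7 34 11 26 00 00.
K' ⊕ ipad = 18 d1 02 27 10 36 36.  K' ⊕ opad = 72 bb 68 4d 7a 5c 5c.
Inner input = (K'⊕ipad) ∥ m = 18 d1 02 27 10 36 36 ∥ 61 3b 45 a7.
Inner hash: sum = 24+209+2+39+16+54+54+97+59+69+167 = 790 → 03 16.
Outer input = (K'⊕opad) ∥ inner = 72 bb 68 4d 7a 5c 5c ∥ 03 16.
Outer hash (tag): sum = 114+187+104+77+122+92+92+3+22 = 813 → 03 2d.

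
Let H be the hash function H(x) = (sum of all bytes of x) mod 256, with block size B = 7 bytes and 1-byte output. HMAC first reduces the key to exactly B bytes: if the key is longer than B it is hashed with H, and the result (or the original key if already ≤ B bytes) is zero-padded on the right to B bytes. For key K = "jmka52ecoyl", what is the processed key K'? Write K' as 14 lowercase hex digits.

26000000000000

|K| = 11 > B = 7, so first hash the key.
H(K): sum = 106+109+107+97+53+50+101+99+111+121+108 = 1062; mod 256 = 38 → 26.
Zero-pad H(K) = 26 to 7 bytes: K' = 26 00 00 00 00 00 00.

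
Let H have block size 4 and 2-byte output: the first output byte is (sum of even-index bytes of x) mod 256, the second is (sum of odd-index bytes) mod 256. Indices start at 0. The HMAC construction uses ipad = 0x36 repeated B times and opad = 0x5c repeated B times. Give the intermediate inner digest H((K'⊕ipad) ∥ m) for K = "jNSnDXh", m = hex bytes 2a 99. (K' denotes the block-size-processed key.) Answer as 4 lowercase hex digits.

bff1

Key "jNSnDXh" = 6a 4e 53 6e 44 58 68 is 7 bytes > B = 4, so hash it first: H(key) = 69 14, then zero-pad to 4 bytes: K' = 69 14 00 00.
K' ⊕ ipad = 5f 22 36 36.
Inner input = 5f 22 36 36 ∥ 2a 99.
Inner hash: even-index sum = 191 mod 256 = 191; odd-index sum = 241 mod 256 = 241 → bf f1.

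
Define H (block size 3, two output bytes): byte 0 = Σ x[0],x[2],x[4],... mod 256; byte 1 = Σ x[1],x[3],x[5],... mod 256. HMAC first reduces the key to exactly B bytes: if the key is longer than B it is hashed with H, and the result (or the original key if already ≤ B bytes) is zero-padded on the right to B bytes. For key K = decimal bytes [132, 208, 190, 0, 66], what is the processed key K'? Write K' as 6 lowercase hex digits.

84d000

|K| = 5 > B = 3, so first hash the key.
H(K): even-index sum = 388 mod 256 = 132; odd-index sum = 208 mod 256 = 208 → 84 d0.
Zero-pad H(K) = 84 d0 to 3 bytes: K' = 84 d0 00.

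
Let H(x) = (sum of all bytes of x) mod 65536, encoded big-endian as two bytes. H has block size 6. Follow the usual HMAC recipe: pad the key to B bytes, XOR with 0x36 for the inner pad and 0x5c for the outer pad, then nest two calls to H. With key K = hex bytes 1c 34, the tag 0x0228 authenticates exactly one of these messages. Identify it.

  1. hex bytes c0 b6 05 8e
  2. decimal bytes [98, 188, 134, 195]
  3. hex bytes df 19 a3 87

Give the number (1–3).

1

Key hex bytes 1c 34 is 2 bytes ≤ B = 6; zero-pad to 6 bytes: K' = 1c 34 00 00 00 00.
K' ⊕ ipad = 2a 02 36 36 36 36; K' ⊕ opad = 40 68 5c 5c 5c 5c.
m1: inner = H(2a 02 36 36 36 36 c0 b6 05 8e) = 03 0d; tag = H(40 68 5c 5c 5c 5c 03 0d) = 0228 ← matches
m2: inner = H(2a 02 36 36 36 36 62 bc 86 c3) = 03 6b; tag = H(40 68 5c 5c 5c 5c 03 6b) = 0286
m3: inner = H(2a 02 36 36 36 36 df 19 a3 87) = 03 26; tag = H(40 68 5c 5c 5c 5c 03 26) = 0241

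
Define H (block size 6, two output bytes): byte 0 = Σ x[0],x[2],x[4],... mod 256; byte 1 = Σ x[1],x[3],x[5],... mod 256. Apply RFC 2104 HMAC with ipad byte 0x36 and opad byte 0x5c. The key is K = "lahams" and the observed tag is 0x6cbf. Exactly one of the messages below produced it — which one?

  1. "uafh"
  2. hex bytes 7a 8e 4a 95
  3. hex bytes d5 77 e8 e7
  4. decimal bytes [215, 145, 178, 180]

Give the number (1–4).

2

Key "lahams" = 6c 61 68 61 6d 73 is exactly B = 6 bytes: K' = 6c 61 68 61 6d 73.
K' ⊕ ipad = 5a 57 5e 57 5b 45; K' ⊕ opad = 30 3d 34 3d 31 2f.
m1: inner = H(5a 57 5e 57 5b 45 75 61 66 68) = ee bc; tag = H(30 3d 34 3d 31 2f ee bc) = 8365
m2: inner = H(5a 57 5e 57 5b 45 7a 8e 4a 95) = d7 16; tag = H(30 3d 34 3d 31 2f d7 16) = 6cbf ← matches
m3: inner = H(5a 57 5e 57 5b 45 d5 77 e8 e7) = d0 51; tag = H(30 3d 34 3d 31 2f d0 51) = 65fa
m4: inner = H(5a 57 5e 57 5b 45 d7 91 b2 b4) = 9c 38; tag = H(30 3d 34 3d 31 2f 9c 38) = 31e1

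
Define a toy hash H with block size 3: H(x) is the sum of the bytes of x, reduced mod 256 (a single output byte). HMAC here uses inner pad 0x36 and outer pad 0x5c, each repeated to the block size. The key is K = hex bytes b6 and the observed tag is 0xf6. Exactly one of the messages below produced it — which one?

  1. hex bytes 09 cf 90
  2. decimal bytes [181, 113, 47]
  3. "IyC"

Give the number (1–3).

Key hex bytes b6 is 1 byte ≤ B = 3; zero-pad to 3 bytes: K' = b6 00 00.
K' ⊕ ipad = 80 36 36; K' ⊕ opad = ea 5c 5c.
m1: inner = H(80 36 36 09 cf 90) = 54; tag = H(ea 5c 5c 54) = f6 ← matches
m2: inner = H(80 36 36 b5 71 2f) = 41; tag = H(ea 5c 5c 41) = e3
m3: inner = H(80 36 36 49 79 43) = f1; tag = H(ea 5c 5c f1) = 93

1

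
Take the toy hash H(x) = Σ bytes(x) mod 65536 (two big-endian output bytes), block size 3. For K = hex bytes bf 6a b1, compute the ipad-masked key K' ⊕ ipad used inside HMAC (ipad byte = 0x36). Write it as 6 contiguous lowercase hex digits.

Key hex bytes bf 6a b1 is exactly B = 3 bytes: K' = bf 6a b1.
XOR each byte with 0x36: bf⊕36=89, 6a⊕36=5c, b1⊕36=87.

895c87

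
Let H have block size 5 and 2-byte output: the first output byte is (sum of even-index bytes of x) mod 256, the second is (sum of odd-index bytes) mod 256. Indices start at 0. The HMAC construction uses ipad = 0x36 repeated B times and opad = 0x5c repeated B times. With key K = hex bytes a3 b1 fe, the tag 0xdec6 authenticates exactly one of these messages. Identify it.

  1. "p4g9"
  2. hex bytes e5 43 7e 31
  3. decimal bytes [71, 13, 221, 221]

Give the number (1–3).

3

Key hex bytes a3 b1 fe is 3 bytes ≤ B = 5; zero-pad to 5 bytes: K' = a3 b1 fe 00 00.
K' ⊕ ipad = 95 87 c8 36 36; K' ⊕ opad = ff ed a2 5c 5c.
m1: inner = H(95 87 c8 36 36 70 34 67 39) = 00 94; tag = H(ff ed a2 5c 5c 00 94) = 9149
m2: inner = H(95 87 c8 36 36 e5 43 7e 31) = 07 20; tag = H(ff ed a2 5c 5c 07 20) = 1d50
m3: inner = H(95 87 c8 36 36 47 0d dd dd) = 7d e1; tag = H(ff ed a2 5c 5c 7d e1) = dec6 ← matches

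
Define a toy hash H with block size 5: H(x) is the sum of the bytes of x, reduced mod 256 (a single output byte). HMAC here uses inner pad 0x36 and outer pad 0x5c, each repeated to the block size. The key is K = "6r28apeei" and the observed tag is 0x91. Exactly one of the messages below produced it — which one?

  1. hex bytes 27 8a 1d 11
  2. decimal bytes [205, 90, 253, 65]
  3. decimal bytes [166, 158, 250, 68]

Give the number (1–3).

1

Key "6r28apeei" = 36 72 32 38 61 70 65 65 69 is 9 bytes > B = 5, so hash it first: H(key) = 16, then zero-pad to 5 bytes: K' = 16 00 00 00 00.
K' ⊕ ipad = 20 36 36 36 36; K' ⊕ opad = 4a 5c 5c 5c 5c.
m1: inner = H(20 36 36 36 36 27 8a 1d 11) = d7; tag = H(4a 5c 5c 5c 5c d7) = 91 ← matches
m2: inner = H(20 36 36 36 36 cd 5a fd 41) = 5d; tag = H(4a 5c 5c 5c 5c 5d) = 17
m3: inner = H(20 36 36 36 36 a6 9e fa 44) = 7a; tag = H(4a 5c 5c 5c 5c 7a) = 34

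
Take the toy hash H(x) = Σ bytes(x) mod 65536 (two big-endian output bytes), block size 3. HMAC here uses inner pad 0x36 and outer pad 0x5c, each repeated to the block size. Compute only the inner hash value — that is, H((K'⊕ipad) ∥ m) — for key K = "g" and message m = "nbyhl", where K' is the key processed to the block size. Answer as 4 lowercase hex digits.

Key "g" = 67 is 1 byte ≤ B = 3; zero-pad to 3 bytes: K' = 67 00 00.
K' ⊕ ipad = 51 36 36.
Inner input = 51 36 36 ∥ 6e 62 79 68 6c.
Inner hash: sum = 81+54+54+110+98+121+104+108 = 730 → 02 da.

02da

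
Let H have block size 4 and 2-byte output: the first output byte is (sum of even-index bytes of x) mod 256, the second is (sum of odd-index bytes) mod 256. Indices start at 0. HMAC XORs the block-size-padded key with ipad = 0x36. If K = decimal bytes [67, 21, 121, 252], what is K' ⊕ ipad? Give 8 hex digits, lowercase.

75234fca

Key decimal bytes [67, 21, 121, 252] = 43 15 79 fc is exactly B = 4 bytes: K' = 43 15 79 fc.
XOR each byte with 0x36: 43⊕36=75, 15⊕36=23, 79⊕36=4f, fc⊕36=ca.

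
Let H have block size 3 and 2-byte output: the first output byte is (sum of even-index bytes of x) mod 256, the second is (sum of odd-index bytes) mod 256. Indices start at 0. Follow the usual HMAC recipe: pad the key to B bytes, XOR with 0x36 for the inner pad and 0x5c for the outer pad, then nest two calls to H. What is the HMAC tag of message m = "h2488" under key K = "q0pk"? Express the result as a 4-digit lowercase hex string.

Key "q0pk" = 71 30 70 6b is 4 bytes > B = 3, so hash it first: H(key) = e1 9b, then zero-pad to 3 bytes: K' = e1 9b 00.
K' ⊕ ipad = d7 ad 36.  K' ⊕ opad = bd c7 5c.
Inner input = (K'⊕ipad) ∥ m = d7 ad 36 ∥ 68 32 34 38 38.
Inner hash: even-index sum = 375 mod 256 = 119; odd-index sum = 385 mod 256 = 129 → 77 81.
Outer input = (K'⊕opad) ∥ inner = bd c7 5c ∥ 77 81.
Outer hash (tag): even-index sum = 410 mod 256 = 154; odd-index sum = 318 mod 256 = 62 → 9a 3e.

9a3e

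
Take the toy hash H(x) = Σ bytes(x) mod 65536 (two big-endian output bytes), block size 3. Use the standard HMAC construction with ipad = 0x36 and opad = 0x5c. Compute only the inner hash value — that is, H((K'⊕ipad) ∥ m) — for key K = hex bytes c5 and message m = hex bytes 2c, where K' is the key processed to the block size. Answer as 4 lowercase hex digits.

Key hex bytes c5 is 1 byte ≤ B = 3; zero-pad to 3 bytes: K' = c5 00 00.
K' ⊕ ipad = f3 36 36.
Inner input = f3 36 36 ∥ 2c.
Inner hash: sum = 243+54+54+44 = 395 → 01 8b.

018b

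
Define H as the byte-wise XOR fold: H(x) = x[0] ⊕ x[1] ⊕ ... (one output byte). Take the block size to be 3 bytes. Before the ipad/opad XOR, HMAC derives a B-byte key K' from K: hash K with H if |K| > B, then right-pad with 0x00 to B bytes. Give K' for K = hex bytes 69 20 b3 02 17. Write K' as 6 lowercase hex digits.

|K| = 5 > B = 3, so first hash the key.
H(K): XOR 69⊕20⊕b3⊕02⊕17 = ef.
Zero-pad H(K) = ef to 3 bytes: K' = ef 00 00.

ef0000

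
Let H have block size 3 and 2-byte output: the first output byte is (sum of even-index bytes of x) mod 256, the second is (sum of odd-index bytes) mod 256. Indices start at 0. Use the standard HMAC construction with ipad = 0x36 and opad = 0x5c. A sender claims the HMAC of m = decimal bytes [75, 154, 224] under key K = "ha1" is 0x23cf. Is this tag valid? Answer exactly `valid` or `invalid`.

invalid

Key "ha1" = 68 61 31 is exactly B = 3 bytes: K' = 68 61 31.
K' ⊕ ipad = 5e 57 07; K' ⊕ opad = 34 3d 6d.
Inner hash: even-index sum = 255 mod 256 = 255; odd-index sum = 386 mod 256 = 130 → ff 82.
Outer hash (recomputed tag): even-index sum = 291 mod 256 = 35; odd-index sum = 316 mod 256 = 60 → 23 3c.
Recomputed tag = 233c; claimed = 23cf → mismatch.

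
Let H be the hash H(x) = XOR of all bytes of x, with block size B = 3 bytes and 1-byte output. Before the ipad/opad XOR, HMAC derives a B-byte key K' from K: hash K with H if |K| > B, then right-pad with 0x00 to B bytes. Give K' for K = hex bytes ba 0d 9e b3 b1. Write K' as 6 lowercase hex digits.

|K| = 5 > B = 3, so first hash the key.
H(K): XOR ba⊕0d⊕9e⊕b3⊕b1 = 2b.
Zero-pad H(K) = 2b to 3 bytes: K' = 2b 00 00.

2b0000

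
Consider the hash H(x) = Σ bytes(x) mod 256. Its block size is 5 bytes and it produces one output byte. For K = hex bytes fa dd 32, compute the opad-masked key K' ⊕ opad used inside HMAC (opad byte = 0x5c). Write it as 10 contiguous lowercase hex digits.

a6816e5c5c

Key hex bytes fa dd 32 is 3 bytes ≤ B = 5; zero-pad to 5 bytes: K' = fa dd 32 00 00.
XOR each byte with 0x5c: fa⊕5c=a6, dd⊕5c=81, 32⊕5c=6e, 00⊕5c=5c, 00⊕5c=5c.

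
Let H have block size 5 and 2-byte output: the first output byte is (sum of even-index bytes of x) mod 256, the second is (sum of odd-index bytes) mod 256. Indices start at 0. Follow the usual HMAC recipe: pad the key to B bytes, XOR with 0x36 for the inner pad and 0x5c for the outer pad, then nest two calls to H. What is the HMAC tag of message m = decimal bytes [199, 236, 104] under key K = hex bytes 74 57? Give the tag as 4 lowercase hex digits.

a601

Key hex bytes 74 57 is 2 bytes ≤ B = 5; zero-pad to 5 bytes: K' = 74 57 00 00 00.
K' ⊕ ipad = 42 61 36 36 36.  K' ⊕ opad = 28 0b 5c 5c 5c.
Inner input = (K'⊕ipad) ∥ m = 42 61 36 36 36 ∥ c7 ec 68.
Inner hash: even-index sum = 410 mod 256 = 154; odd-index sum = 454 mod 256 = 198 → 9a c6.
Outer input = (K'⊕opad) ∥ inner = 28 0b 5c 5c 5c ∥ 9a c6.
Outer hash (tag): even-index sum = 422 mod 256 = 166; odd-index sum = 257 mod 256 = 1 → a6 01.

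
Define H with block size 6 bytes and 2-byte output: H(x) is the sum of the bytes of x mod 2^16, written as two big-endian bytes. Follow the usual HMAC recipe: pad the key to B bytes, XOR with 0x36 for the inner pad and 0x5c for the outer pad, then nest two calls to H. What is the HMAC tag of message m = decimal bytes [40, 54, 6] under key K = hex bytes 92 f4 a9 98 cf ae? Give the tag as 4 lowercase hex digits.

Key hex bytes 92 f4 a9 98 cf ae is exactly B = 6 bytes: K' = 92 f4 a9 98 cf ae.
K' ⊕ ipad = a4 c2 9f ae f9 98.  K' ⊕ opad = ce a8 f5 c4 93 f2.
Inner input = (K'⊕ipad) ∥ m = a4 c2 9f ae f9 98 ∥ 28 36 06.
Inner hash: sum = 164+194+159+174+249+152+40+54+6 = 1192 → 04 a8.
Outer input = (K'⊕opad) ∥ inner = ce a8 f5 c4 93 f2 ∥ 04 a8.
Outer hash (tag): sum = 206+168+245+196+147+242+4+168 = 1376 → 05 60.

0560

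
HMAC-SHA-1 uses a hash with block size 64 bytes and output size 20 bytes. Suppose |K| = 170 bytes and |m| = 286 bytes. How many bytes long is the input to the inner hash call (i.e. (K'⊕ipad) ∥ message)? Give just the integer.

350

Key is 170 > 64 bytes, so it is hashed to 20 bytes then zero-padded to 64: |K'| = 64.
Inner input = (K'⊕ipad) ∥ m → 64 + 286 = 350 bytes.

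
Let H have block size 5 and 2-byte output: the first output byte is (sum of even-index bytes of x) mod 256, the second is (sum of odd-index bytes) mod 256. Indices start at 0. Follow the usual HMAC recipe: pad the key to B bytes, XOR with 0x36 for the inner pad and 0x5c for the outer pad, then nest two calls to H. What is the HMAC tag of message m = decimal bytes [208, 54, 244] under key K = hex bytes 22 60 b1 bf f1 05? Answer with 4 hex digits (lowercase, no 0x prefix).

5c68

Key hex bytes 22 60 b1 bf f1 05 is 6 bytes > B = 5, so hash it first: H(key) = c4 24, then zero-pad to 5 bytes: K' = c4 24 00 00 00.
K' ⊕ ipad = f2 12 36 36 36.  K' ⊕ opad = 98 78 5c 5c 5c.
Inner input = (K'⊕ipad) ∥ m = f2 12 36 36 36 ∥ d0 36 f4.
Inner hash: even-index sum = 404 mod 256 = 148; odd-index sum = 524 mod 256 = 12 → 94 0c.
Outer input = (K'⊕opad) ∥ inner = 98 78 5c 5c 5c ∥ 94 0c.
Outer hash (tag): even-index sum = 348 mod 256 = 92; odd-index sum = 360 mod 256 = 104 → 5c 68.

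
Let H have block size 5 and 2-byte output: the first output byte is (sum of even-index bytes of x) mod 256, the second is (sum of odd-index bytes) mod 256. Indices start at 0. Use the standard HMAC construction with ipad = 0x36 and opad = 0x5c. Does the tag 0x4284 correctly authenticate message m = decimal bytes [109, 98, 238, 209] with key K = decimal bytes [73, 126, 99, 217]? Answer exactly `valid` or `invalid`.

invalid

Key decimal bytes [73, 126, 99, 217] = 49 7e 63 d9 is 4 bytes ≤ B = 5; zero-pad to 5 bytes: K' = 49 7e 63 d9 00.
K' ⊕ ipad = 7f 48 55 ef 36; K' ⊕ opad = 15 22 3f 85 5c.
Inner hash: even-index sum = 573 mod 256 = 61; odd-index sum = 658 mod 256 = 146 → 3d 92.
Outer hash (recomputed tag): even-index sum = 322 mod 256 = 66; odd-index sum = 228 mod 256 = 228 → 42 e4.
Recomputed tag = 42e4; claimed = 4284 → mismatch.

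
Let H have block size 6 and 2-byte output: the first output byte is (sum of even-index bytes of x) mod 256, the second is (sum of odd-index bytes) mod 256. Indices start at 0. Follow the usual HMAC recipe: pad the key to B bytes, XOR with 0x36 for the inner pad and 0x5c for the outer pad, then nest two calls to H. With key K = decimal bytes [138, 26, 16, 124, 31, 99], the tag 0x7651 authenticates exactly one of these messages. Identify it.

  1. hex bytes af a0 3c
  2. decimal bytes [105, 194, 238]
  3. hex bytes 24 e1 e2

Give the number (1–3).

3

Key decimal bytes [138, 26, 16, 124, 31, 99] = 8a 1a 10 7c 1f 63 is exactly B = 6 bytes: K' = 8a 1a 10 7c 1f 63.
K' ⊕ ipad = bc 2c 26 4a 29 55; K' ⊕ opad = d6 46 4c 20 43 3f.
m1: inner = H(bc 2c 26 4a 29 55 af a0 3c) = f6 6b; tag = H(d6 46 4c 20 43 3f f6 6b) = 5b10
m2: inner = H(bc 2c 26 4a 29 55 69 c2 ee) = 62 8d; tag = H(d6 46 4c 20 43 3f 62 8d) = c732
m3: inner = H(bc 2c 26 4a 29 55 24 e1 e2) = 11 ac; tag = H(d6 46 4c 20 43 3f 11 ac) = 7651 ← matches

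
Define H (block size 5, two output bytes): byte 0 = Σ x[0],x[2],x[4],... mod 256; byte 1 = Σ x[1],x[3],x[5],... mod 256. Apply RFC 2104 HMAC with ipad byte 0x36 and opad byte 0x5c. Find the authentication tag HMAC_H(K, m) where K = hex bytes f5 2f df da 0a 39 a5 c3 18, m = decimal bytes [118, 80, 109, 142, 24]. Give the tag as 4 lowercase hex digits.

e3ac

Key hex bytes f5 2f df da 0a 39 a5 c3 18 is 9 bytes > B = 5, so hash it first: H(key) = 9b 05, then zero-pad to 5 bytes: K' = 9b 05 00 00 00.
K' ⊕ ipad = ad 33 36 36 36.  K' ⊕ opad = c7 59 5c 5c 5c.
Inner input = (K'⊕ipad) ∥ m = ad 33 36 36 36 ∥ 76 50 6d 8e 18.
Inner hash: even-index sum = 503 mod 256 = 247; odd-index sum = 356 mod 256 = 100 → f7 64.
Outer input = (K'⊕opad) ∥ inner = c7 59 5c 5c 5c ∥ f7 64.
Outer hash (tag): even-index sum = 483 mod 256 = 227; odd-index sum = 428 mod 256 = 172 → e3 ac.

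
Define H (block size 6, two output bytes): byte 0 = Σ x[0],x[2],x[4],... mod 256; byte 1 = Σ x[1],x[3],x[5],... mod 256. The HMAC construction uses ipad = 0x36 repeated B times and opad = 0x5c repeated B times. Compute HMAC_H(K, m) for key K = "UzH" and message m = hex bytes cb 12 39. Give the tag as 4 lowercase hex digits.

94a8

Key "UzH" = 55 7a 48 is 3 bytes ≤ B = 6; zero-pad to 6 bytes: K' = 55 7a 48 00 00 00.
K' ⊕ ipad = 63 4c 7e 36 36 36.  K' ⊕ opad = 09 26 14 5c 5c 5c.
Inner input = (K'⊕ipad) ∥ m = 63 4c 7e 36 36 36 ∥ cb 12 39.
Inner hash: even-index sum = 539 mod 256 = 27; odd-index sum = 202 mod 256 = 202 → 1b ca.
Outer input = (K'⊕opad) ∥ inner = 09 26 14 5c 5c 5c ∥ 1b ca.
Outer hash (tag): even-index sum = 148 mod 256 = 148; odd-index sum = 424 mod 256 = 168 → 94 a8.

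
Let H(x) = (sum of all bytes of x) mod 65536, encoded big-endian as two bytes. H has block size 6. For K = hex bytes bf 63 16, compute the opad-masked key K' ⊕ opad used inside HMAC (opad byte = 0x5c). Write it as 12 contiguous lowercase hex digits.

e33f4a5c5c5c

Key hex bytes bf 63 16 is 3 bytes ≤ B = 6; zero-pad to 6 bytes: K' = bf 63 16 00 00 00.
XOR each byte with 0x5c: bf⊕5c=e3, 63⊕5c=3f, 16⊕5c=4a, 00⊕5c=5c, 00⊕5c=5c, 00⊕5c=5c.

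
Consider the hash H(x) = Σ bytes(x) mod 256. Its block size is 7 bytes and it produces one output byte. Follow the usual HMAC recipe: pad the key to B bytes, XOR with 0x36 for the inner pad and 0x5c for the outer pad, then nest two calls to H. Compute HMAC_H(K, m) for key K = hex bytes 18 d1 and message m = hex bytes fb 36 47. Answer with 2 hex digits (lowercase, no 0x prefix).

Key hex bytes 18 d1 is 2 bytes ≤ B = 7; zero-pad to 7 bytes: K' = 18 d1 00 00 00 00 00.
K' ⊕ ipad = 2e e7 36 36 36 36 36.  K' ⊕ opad = 44 8d 5c 5c 5c 5c 5c.
Inner input = (K'⊕ipad) ∥ m = 2e e7 36 36 36 36 36 ∥ fb 36 47.
Inner hash: sum = 46+231+54+54+54+54+54+251+54+71 = 923; mod 256 = 155 → 9b.
Outer input = (K'⊕opad) ∥ inner = 44 8d 5c 5c 5c 5c 5c ∥ 9b.
Outer hash (tag): sum = 68+141+92+92+92+92+92+155 = 824; mod 256 = 56 → 38.

38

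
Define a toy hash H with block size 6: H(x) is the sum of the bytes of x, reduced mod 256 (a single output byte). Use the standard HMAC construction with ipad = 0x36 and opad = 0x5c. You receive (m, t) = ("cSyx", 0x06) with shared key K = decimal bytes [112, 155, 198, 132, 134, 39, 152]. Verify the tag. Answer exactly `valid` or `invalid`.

invalid

Key decimal bytes [112, 155, 198, 132, 134, 39, 152] = 70 9b c6 84 86 27 98 is 7 bytes > B = 6, so hash it first: H(key) = 9a, then zero-pad to 6 bytes: K' = 9a 00 00 00 00 00.
K' ⊕ ipad = ac 36 36 36 36 36; K' ⊕ opad = c6 5c 5c 5c 5c 5c.
Inner hash: sum = 172+54+54+54+54+54+99+83+121+120 = 865; mod 256 = 97 → 61.
Outer hash (recomputed tag): sum = 198+92+92+92+92+92+97 = 755; mod 256 = 243 → f3.
Recomputed tag = f3; claimed = 06 → mismatch.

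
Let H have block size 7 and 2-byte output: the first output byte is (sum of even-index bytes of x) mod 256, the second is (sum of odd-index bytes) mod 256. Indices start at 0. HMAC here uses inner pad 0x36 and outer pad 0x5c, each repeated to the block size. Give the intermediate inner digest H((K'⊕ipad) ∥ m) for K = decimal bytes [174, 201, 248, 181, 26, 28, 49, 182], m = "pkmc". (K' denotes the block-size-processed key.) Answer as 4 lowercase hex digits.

Key decimal bytes [174, 201, 248, 181, 26, 28, 49, 182] = ae c9 f8 b5 1a 1c 31 b6 is 8 bytes > B = 7, so hash it first: H(key) = f1 50, then zero-pad to 7 bytes: K' = f1 50 00 00 00 00 00.
K' ⊕ ipad = c7 66 36 36 36 36 36.
Inner input = c7 66 36 36 36 36 36 ∥ 70 6b 6d 63.
Inner hash: even-index sum = 567 mod 256 = 55; odd-index sum = 431 mod 256 = 175 → 37 af.

37af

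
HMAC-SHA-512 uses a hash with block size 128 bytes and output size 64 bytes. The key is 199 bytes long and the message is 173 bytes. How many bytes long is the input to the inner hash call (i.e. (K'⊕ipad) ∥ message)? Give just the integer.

301

Key is 199 > 128 bytes, so it is hashed to 64 bytes then zero-padded to 128: |K'| = 128.
Inner input = (K'⊕ipad) ∥ m → 128 + 173 = 301 bytes.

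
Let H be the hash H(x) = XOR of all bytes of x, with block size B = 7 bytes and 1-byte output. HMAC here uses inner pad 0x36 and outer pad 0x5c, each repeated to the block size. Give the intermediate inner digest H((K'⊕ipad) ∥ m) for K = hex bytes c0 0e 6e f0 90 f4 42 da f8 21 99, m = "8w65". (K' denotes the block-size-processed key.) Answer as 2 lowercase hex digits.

96

Key hex bytes c0 0e 6e f0 90 f4 42 da f8 21 99 is 11 bytes > B = 7, so hash it first: H(key) = ec, then zero-pad to 7 bytes: K' = ec 00 00 00 00 00 00.
K' ⊕ ipad = da 36 36 36 36 36 36.
Inner input = da 36 36 36 36 36 36 ∥ 38 77 36 35.
Inner hash: XOR da⊕36⊕36⊕36⊕36⊕36⊕36⊕38⊕77⊕36⊕35 = 96.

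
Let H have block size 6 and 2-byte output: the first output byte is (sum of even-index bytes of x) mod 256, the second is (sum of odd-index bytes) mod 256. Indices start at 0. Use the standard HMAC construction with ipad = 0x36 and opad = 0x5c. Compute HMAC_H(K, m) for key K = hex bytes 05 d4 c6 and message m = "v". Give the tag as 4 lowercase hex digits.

1e8e

Key hex bytes 05 d4 c6 is 3 bytes ≤ B = 6; zero-pad to 6 bytes: K' = 05 d4 c6 00 00 00.
K' ⊕ ipad = 33 e2 f0 36 36 36.  K' ⊕ opad = 59 88 9a 5c 5c 5c.
Inner input = (K'⊕ipad) ∥ m = 33 e2 f0 36 36 36 ∥ 76.
Inner hash: even-index sum = 463 mod 256 = 207; odd-index sum = 334 mod 256 = 78 → cf 4e.
Outer input = (K'⊕opad) ∥ inner = 59 88 9a 5c 5c 5c ∥ cf 4e.
Outer hash (tag): even-index sum = 542 mod 256 = 30; odd-index sum = 398 mod 256 = 142 → 1e 8e.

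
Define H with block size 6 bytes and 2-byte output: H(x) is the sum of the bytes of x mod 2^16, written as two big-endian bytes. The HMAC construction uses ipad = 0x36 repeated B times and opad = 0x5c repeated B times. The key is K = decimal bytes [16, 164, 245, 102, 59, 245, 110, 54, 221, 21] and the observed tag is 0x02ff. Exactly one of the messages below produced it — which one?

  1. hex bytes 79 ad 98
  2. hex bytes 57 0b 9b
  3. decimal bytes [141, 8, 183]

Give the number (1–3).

1

Key decimal bytes [16, 164, 245, 102, 59, 245, 110, 54, 221, 21] = 10 a4 f5 66 3b f5 6e 36 dd 15 is 10 bytes > B = 6, so hash it first: H(key) = 04 d5, then zero-pad to 6 bytes: K' = 04 d5 00 00 00 00.
K' ⊕ ipad = 32 e3 36 36 36 36; K' ⊕ opad = 58 89 5c 5c 5c 5c.
m1: inner = H(32 e3 36 36 36 36 79 ad 98) = 03 ab; tag = H(58 89 5c 5c 5c 5c 03 ab) = 02ff ← matches
m2: inner = H(32 e3 36 36 36 36 57 0b 9b) = 02 ea; tag = H(58 89 5c 5c 5c 5c 02 ea) = 033d
m3: inner = H(32 e3 36 36 36 36 8d 08 b7) = 03 39; tag = H(58 89 5c 5c 5c 5c 03 39) = 028d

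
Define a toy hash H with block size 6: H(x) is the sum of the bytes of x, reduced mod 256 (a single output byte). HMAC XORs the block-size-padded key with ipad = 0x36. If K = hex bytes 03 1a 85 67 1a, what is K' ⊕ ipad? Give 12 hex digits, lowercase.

352cb3512c36

Key hex bytes 03 1a 85 67 1a is 5 bytes ≤ B = 6; zero-pad to 6 bytes: K' = 03 1a 85 67 1a 00.
XOR each byte with 0x36: 03⊕36=35, 1a⊕36=2c, 85⊕36=b3, 67⊕36=51, 1a⊕36=2c, 00⊕36=36.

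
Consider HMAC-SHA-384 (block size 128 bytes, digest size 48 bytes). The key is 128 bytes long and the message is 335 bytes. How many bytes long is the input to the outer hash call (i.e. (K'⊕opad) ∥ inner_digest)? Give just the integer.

176

Key is 128 ≤ 128 bytes, zero-padded: |K'| = 128.
Outer input = (K'⊕opad) ∥ H(inner) → 128 + 48 = 176 bytes.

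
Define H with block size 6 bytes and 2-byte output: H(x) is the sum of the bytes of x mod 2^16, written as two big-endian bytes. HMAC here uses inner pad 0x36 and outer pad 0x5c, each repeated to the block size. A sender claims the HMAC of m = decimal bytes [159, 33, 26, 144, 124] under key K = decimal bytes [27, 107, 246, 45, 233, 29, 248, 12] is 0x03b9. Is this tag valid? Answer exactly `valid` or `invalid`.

invalid

Key decimal bytes [27, 107, 246, 45, 233, 29, 248, 12] = 1b 6b f6 2d e9 1d f8 0c is 8 bytes > B = 6, so hash it first: H(key) = 03 b3, then zero-pad to 6 bytes: K' = 03 b3 00 00 00 00.
K' ⊕ ipad = 35 85 36 36 36 36; K' ⊕ opad = 5f ef 5c 5c 5c 5c.
Inner hash: sum = 53+133+54+54+54+54+159+33+26+144+124 = 888 → 03 78.
Outer hash (recomputed tag): sum = 95+239+92+92+92+92+3+120 = 825 → 03 39.
Recomputed tag = 0339; claimed = 03b9 → mismatch.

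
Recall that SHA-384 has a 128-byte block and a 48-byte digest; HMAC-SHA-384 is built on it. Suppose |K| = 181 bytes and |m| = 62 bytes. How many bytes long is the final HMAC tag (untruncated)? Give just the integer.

The tag is one SHA-384 digest: 48 bytes.

48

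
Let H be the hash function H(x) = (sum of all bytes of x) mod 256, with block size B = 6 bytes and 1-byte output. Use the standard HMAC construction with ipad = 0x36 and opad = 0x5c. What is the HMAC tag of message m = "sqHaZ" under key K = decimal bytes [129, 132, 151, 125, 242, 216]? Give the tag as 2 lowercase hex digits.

Key decimal bytes [129, 132, 151, 125, 242, 216] = 81 84 97 7d f2 d8 is exactly B = 6 bytes: K' = 81 84 97 7d f2 d8.
K' ⊕ ipad = b7 b2 a1 4b c4 ee.  K' ⊕ opad = dd d8 cb 21 ae 84.
Inner input = (K'⊕ipad) ∥ m = b7 b2 a1 4b c4 ee ∥ 73 71 48 61 5a.
Inner hash: sum = 183+178+161+75+196+238+115+113+72+97+90 = 1518; mod 256 = 238 → ee.
Outer input = (K'⊕opad) ∥ inner = dd d8 cb 21 ae 84 ∥ ee.
Outer hash (tag): sum = 221+216+203+33+174+132+238 = 1217; mod 256 = 193 → c1.

c1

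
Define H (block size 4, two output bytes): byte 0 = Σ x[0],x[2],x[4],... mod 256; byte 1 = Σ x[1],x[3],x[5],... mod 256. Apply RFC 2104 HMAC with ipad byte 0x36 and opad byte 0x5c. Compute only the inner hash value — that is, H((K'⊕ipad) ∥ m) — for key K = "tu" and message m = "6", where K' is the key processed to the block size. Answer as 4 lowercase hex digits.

ae79

Key "tu" = 74 75 is 2 bytes ≤ B = 4; zero-pad to 4 bytes: K' = 74 75 00 00.
K' ⊕ ipad = 42 43 36 36.
Inner input = 42 43 36 36 ∥ 36.
Inner hash: even-index sum = 174 mod 256 = 174; odd-index sum = 121 mod 256 = 121 → ae 79.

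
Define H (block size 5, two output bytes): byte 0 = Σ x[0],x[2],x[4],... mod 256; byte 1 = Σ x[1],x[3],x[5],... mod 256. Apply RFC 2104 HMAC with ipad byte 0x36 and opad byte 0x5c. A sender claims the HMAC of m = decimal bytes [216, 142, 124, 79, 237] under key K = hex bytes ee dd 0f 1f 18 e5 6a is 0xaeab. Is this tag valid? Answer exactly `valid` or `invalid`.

invalid

Key hex bytes ee dd 0f 1f 18 e5 6a is 7 bytes > B = 5, so hash it first: H(key) = 7f e1, then zero-pad to 5 bytes: K' = 7f e1 00 00 00.
K' ⊕ ipad = 49 d7 36 36 36; K' ⊕ opad = 23 bd 5c 5c 5c.
Inner hash: even-index sum = 402 mod 256 = 146; odd-index sum = 846 mod 256 = 78 → 92 4e.
Outer hash (recomputed tag): even-index sum = 297 mod 256 = 41; odd-index sum = 427 mod 256 = 171 → 29 ab.
Recomputed tag = 29ab; claimed = aeab → mismatch.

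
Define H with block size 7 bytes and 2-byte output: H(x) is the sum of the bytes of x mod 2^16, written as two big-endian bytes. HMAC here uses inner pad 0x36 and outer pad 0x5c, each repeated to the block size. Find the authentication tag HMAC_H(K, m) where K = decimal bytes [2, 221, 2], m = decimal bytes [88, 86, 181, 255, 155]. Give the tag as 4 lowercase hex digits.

Key decimal bytes [2, 221, 2] = 02 dd 02 is 3 bytes ≤ B = 7; zero-pad to 7 bytes: K' = 02 dd 02 00 00 00 00.
K' ⊕ ipad = 34 eb 34 36 36 36 36.  K' ⊕ opad = 5e 81 5e 5c 5c 5c 5c.
Inner input = (K'⊕ipad) ∥ m = 34 eb 34 36 36 36 36 ∥ 58 56 b5 ff 9b.
Inner hash: sum = 52+235+52+54+54+54+54+88+86+181+255+155 = 1320 → 05 28.
Outer input = (K'⊕opad) ∥ inner = 5e 81 5e 5c 5c 5c 5c ∥ 05 28.
Outer hash (tag): sum = 94+129+94+92+92+92+92+5+40 = 730 → 02 da.

02da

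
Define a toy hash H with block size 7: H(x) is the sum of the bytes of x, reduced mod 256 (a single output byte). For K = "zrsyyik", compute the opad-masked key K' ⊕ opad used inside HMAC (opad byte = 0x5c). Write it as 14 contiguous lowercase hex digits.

Key "zrsyyik" = 7a 72 73 79 79 69 6b is exactly B = 7 bytes: K' = 7a 72 73 79 79 69 6b.
XOR each byte with 0x5c: 7a⊕5c=26, 72⊕5c=2e, 73⊕5c=2f, 79⊕5c=25, 79⊕5c=25, 69⊕5c=35, 6b⊕5c=37.

262e2f25253537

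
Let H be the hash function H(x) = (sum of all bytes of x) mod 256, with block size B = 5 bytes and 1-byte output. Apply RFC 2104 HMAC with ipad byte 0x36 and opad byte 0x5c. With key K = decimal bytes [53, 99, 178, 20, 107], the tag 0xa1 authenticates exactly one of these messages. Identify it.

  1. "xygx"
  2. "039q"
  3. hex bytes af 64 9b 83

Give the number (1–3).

Key decimal bytes [53, 99, 178, 20, 107] = 35 63 b2 14 6b is exactly B = 5 bytes: K' = 35 63 b2 14 6b.
K' ⊕ ipad = 03 55 84 22 5d; K' ⊕ opad = 69 3f ee 48 37.
m1: inner = H(03 55 84 22 5d 78 79 67 78) = 2b; tag = H(69 3f ee 48 37 2b) = 40
m2: inner = H(03 55 84 22 5d 30 33 39 71) = 68; tag = H(69 3f ee 48 37 68) = 7d
m3: inner = H(03 55 84 22 5d af 64 9b 83) = 8c; tag = H(69 3f ee 48 37 8c) = a1 ← matches

3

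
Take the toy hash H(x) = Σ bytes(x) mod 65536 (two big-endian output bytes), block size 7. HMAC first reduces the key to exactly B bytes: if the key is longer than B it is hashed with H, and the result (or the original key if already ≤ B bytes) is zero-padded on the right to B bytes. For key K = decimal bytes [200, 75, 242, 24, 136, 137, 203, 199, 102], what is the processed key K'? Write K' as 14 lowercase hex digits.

|K| = 9 > B = 7, so first hash the key.
H(K): sum = 200+75+242+24+136+137+203+199+102 = 1318 → 05 26.
Zero-pad H(K) = 05 26 to 7 bytes: K' = 05 26 00 00 00 00 00.

05260000000000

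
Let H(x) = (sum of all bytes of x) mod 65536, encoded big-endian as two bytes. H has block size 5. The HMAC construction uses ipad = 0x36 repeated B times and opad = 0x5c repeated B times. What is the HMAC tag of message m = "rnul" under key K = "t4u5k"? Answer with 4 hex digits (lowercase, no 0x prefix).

0203

Key "t4u5k" = 74 34 75 35 6b is exactly B = 5 bytes: K' = 74 34 75 35 6b.
K' ⊕ ipad = 42 02 43 03 5d.  K' ⊕ opad = 28 68 29 69 37.
Inner input = (K'⊕ipad) ∥ m = 42 02 43 03 5d ∥ 72 6e 75 6c.
Inner hash: sum = 66+2+67+3+93+114+110+117+108 = 680 → 02 a8.
Outer input = (K'⊕opad) ∥ inner = 28 68 29 69 37 ∥ 02 a8.
Outer hash (tag): sum = 40+104+41+105+55+2+168 = 515 → 02 03.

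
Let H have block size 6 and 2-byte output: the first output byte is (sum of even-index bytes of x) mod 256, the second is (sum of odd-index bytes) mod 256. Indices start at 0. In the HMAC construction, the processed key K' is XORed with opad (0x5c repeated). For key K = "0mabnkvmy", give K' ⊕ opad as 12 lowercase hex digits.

Key "0mabnkvmy" = 30 6d 61 62 6e 6b 76 6d 79 is 9 bytes > B = 6, so hash it first: H(key) = ee a7, then zero-pad to 6 bytes: K' = ee a7 00 00 00 00.
XOR each byte with 0x5c: ee⊕5c=b2, a7⊕5c=fb, 00⊕5c=5c, 00⊕5c=5c, 00⊕5c=5c, 00⊕5c=5c.

b2fb5c5c5c5c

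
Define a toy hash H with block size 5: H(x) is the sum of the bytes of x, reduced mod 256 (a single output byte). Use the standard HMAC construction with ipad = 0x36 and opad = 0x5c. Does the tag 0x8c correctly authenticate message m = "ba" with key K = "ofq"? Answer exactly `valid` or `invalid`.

invalid

Key "ofq" = 6f 66 71 is 3 bytes ≤ B = 5; zero-pad to 5 bytes: K' = 6f 66 71 00 00.
K' ⊕ ipad = 59 50 47 36 36; K' ⊕ opad = 33 3a 2d 5c 5c.
Inner hash: sum = 89+80+71+54+54+98+97 = 543; mod 256 = 31 → 1f.
Outer hash (recomputed tag): sum = 51+58+45+92+92+31 = 369; mod 256 = 113 → 71.
Recomputed tag = 71; claimed = 8c → mismatch.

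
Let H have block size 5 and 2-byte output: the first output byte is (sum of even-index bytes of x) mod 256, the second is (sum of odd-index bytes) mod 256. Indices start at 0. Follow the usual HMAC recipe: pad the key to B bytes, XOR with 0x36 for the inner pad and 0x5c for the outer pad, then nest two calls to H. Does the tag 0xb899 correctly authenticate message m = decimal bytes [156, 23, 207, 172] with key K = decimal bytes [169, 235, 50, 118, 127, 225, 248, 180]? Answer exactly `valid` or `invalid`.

Key decimal bytes [169, 235, 50, 118, 127, 225, 248, 180] = a9 eb 32 76 7f e1 f8 b4 is 8 bytes > B = 5, so hash it first: H(key) = 52 f6, then zero-pad to 5 bytes: K' = 52 f6 00 00 00.
K' ⊕ ipad = 64 c0 36 36 36; K' ⊕ opad = 0e aa 5c 5c 5c.
Inner hash: even-index sum = 403 mod 256 = 147; odd-index sum = 609 mod 256 = 97 → 93 61.
Outer hash (recomputed tag): even-index sum = 295 mod 256 = 39; odd-index sum = 409 mod 256 = 153 → 27 99.
Recomputed tag = 2799; claimed = b899 → mismatch.

invalid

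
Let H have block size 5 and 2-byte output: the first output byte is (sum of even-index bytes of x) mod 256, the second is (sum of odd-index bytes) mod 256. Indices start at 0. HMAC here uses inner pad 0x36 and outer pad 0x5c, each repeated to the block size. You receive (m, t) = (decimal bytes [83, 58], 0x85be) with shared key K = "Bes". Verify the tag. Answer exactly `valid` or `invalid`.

Key "Bes" = 42 65 73 is 3 bytes ≤ B = 5; zero-pad to 5 bytes: K' = 42 65 73 00 00.
K' ⊕ ipad = 74 53 45 36 36; K' ⊕ opad = 1e 39 2f 5c 5c.
Inner hash: even-index sum = 297 mod 256 = 41; odd-index sum = 220 mod 256 = 220 → 29 dc.
Outer hash (recomputed tag): even-index sum = 389 mod 256 = 133; odd-index sum = 190 mod 256 = 190 → 85 be.
Recomputed tag = 85be; claimed = 85be → match.

valid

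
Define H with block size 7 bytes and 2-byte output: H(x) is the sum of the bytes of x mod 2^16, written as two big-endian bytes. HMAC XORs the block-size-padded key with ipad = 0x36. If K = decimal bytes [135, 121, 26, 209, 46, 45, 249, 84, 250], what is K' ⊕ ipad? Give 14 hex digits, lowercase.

32bb3636363636

Key decimal bytes [135, 121, 26, 209, 46, 45, 249, 84, 250] = 87 79 1a d1 2e 2d f9 54 fa is 9 bytes > B = 7, so hash it first: H(key) = 04 8d, then zero-pad to 7 bytes: K' = 04 8d 00 00 00 00 00.
XOR each byte with 0x36: 04⊕36=32, 8d⊕36=bb, 00⊕36=36, 00⊕36=36, 00⊕36=36, 00⊕36=36, 00⊕36=36.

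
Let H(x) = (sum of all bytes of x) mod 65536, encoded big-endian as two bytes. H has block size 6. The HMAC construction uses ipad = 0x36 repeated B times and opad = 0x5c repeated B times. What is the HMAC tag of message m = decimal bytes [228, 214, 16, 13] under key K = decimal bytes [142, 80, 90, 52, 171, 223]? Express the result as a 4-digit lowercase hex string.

03b3

Key decimal bytes [142, 80, 90, 52, 171, 223] = 8e 50 5a 34 ab df is exactly B = 6 bytes: K' = 8e 50 5a 34 ab df.
K' ⊕ ipad = b8 66 6c 02 9d e9.  K' ⊕ opad = d2 0c 06 68 f7 83.
Inner input = (K'⊕ipad) ∥ m = b8 66 6c 02 9d e9 ∥ e4 d6 10 0d.
Inner hash: sum = 184+102+108+2+157+233+228+214+16+13 = 1257 → 04 e9.
Outer input = (K'⊕opad) ∥ inner = d2 0c 06 68 f7 83 ∥ 04 e9.
Outer hash (tag): sum = 210+12+6+104+247+131+4+233 = 947 → 03 b3.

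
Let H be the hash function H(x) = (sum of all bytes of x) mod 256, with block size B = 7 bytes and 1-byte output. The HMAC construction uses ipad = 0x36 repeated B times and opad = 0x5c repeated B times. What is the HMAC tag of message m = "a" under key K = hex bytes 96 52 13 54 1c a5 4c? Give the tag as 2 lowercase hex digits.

Key hex bytes 96 52 13 54 1c a5 4c is exactly B = 7 bytes: K' = 96 52 13 54 1c a5 4c.
K' ⊕ ipad = a0 64 25 62 2a 93 7a.  K' ⊕ opad = ca 0e 4f 08 40 f9 10.
Inner input = (K'⊕ipad) ∥ m = a0 64 25 62 2a 93 7a ∥ 61.
Inner hash: sum = 160+100+37+98+42+147+122+97 = 803; mod 256 = 35 → 23.
Outer input = (K'⊕opad) ∥ inner = ca 0e 4f 08 40 f9 10 ∥ 23.
Outer hash (tag): sum = 202+14+79+8+64+249+16+35 = 667; mod 256 = 155 → 9b.

9b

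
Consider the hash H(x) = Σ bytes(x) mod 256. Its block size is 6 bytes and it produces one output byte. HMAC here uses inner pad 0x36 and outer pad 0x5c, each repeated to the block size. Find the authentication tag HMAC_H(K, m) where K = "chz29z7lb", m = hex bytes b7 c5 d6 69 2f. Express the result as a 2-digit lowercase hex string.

50

Key "chz29z7lb" = 63 68 7a 32 39 7a 37 6c 62 is 9 bytes > B = 6, so hash it first: H(key) = 2f, then zero-pad to 6 bytes: K' = 2f 00 00 00 00 00.
K' ⊕ ipad = 19 36 36 36 36 36.  K' ⊕ opad = 73 5c 5c 5c 5c 5c.
Inner input = (K'⊕ipad) ∥ m = 19 36 36 36 36 36 ∥ b7 c5 d6 69 2f.
Inner hash: sum = 25+54+54+54+54+54+183+197+214+105+47 = 1041; mod 256 = 17 → 11.
Outer input = (K'⊕opad) ∥ inner = 73 5c 5c 5c 5c 5c ∥ 11.
Outer hash (tag): sum = 115+92+92+92+92+92+17 = 592; mod 256 = 80 → 50.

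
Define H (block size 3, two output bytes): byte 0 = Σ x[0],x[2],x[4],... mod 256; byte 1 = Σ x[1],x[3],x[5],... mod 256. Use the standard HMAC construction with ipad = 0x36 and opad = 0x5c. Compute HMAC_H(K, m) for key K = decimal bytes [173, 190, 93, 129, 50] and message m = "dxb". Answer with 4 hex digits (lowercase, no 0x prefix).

Key decimal bytes [173, 190, 93, 129, 50] = ad be 5d 81 32 is 5 bytes > B = 3, so hash it first: H(key) = 3c 3f, then zero-pad to 3 bytes: K' = 3c 3f 00.
K' ⊕ ipad = 0a 09 36.  K' ⊕ opad = 60 63 5c.
Inner input = (K'⊕ipad) ∥ m = 0a 09 36 ∥ 64 78 62.
Inner hash: even-index sum = 184 mod 256 = 184; odd-index sum = 207 mod 256 = 207 → b8 cf.
Outer input = (K'⊕opad) ∥ inner = 60 63 5c ∥ b8 cf.
Outer hash (tag): even-index sum = 395 mod 256 = 139; odd-index sum = 283 mod 256 = 27 → 8b 1b.

8b1b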